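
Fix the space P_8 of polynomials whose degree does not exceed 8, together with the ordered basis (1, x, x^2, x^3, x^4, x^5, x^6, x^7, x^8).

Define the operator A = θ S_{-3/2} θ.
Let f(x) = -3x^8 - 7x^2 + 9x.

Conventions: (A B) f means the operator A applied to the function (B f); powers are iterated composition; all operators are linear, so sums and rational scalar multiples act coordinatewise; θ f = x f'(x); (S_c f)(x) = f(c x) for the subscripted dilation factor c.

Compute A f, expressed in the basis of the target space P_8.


the result is g(x) = -(19683/4)x^8 - 63x^2 - (27/2)x

θ f = -24x^8 - 14x^2 + 9x
S_{-3/2} θ f = -(19683/32)x^8 - (63/2)x^2 - (27/2)x
θ S_{-3/2} θ f = -(19683/4)x^8 - 63x^2 - (27/2)x


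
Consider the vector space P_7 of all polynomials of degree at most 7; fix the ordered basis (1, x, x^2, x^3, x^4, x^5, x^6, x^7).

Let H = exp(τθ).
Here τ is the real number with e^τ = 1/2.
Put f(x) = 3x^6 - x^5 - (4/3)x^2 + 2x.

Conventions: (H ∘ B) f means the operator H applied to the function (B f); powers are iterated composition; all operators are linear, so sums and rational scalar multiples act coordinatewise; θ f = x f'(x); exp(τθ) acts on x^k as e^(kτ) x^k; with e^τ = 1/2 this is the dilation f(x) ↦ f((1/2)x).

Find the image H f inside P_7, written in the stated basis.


the image equals g(x) = (3/64)x^6 - (1/32)x^5 - (1/3)x^2 + x

exp(τθ) x^k = e^(kτ) x^k; with e^τ = 1/2 this sends x^k to (1/2)^k x^k
x ↦ 1/2 x
x^2 ↦ 1/4 x^2
x^5 ↦ 1/32 x^5
x^6 ↦ 1/64 x^6
applying this coordinatewise to f: exp(τθ) f = (3/64)x^6 - (1/32)x^5 - (1/3)x^2 + x


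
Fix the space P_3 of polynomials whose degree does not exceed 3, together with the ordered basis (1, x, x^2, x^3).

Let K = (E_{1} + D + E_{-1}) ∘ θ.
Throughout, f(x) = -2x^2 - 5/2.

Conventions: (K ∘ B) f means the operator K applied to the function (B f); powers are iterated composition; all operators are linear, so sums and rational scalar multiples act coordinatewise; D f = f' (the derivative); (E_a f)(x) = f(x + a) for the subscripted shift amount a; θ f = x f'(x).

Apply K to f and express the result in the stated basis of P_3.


g(x) = -8x^2 - 8x - 8

θ f = -4x^2
E_{1} θ f = -4x^2 - 8x - 4
D θ f = -8x
E_{-1} θ f = -4x^2 + 8x - 4
(E_{1} + D + E_{-1}) θ f = -8x^2 - 8x - 8


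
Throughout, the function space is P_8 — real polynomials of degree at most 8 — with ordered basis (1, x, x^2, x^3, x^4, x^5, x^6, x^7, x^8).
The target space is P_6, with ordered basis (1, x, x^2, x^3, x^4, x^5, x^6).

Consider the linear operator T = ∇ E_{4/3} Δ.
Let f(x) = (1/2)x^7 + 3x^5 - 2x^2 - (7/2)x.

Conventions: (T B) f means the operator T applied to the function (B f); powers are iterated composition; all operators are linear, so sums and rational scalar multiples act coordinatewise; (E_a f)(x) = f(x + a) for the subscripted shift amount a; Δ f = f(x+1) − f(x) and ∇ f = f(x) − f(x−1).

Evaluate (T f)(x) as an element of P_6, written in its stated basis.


the result is g(x) = 21x^5 + 140x^4 + (1405/3)x^3 + (7900/9)x^2 + (23639/27)x + 29080/81

Δ f = (7/2)x^6 + (21/2)x^5 + (65/2)x^4 + (95/2)x^3 + (81/2)x^2 + (29/2)x - 2
E_{4/3} Δ f = (7/2)x^6 + (77/2)x^5 + (1175/6)x^4 + (30965/54)x^3 + (53567/54)x^2 + (152021/162)x + 268676/729
∇ E_{4/3} Δ f = 21x^5 + 140x^4 + (1405/3)x^3 + (7900/9)x^2 + (23639/27)x + 29080/81


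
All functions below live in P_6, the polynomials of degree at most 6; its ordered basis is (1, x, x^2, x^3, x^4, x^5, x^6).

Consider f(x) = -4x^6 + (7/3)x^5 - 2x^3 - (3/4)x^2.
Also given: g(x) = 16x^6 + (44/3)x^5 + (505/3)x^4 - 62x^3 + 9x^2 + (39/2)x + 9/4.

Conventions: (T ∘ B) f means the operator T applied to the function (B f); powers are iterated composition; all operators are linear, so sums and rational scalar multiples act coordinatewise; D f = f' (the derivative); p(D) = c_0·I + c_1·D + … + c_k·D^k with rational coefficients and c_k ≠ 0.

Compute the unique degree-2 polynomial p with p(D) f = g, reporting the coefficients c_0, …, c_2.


D^0 f = -4x^6 + (7/3)x^5 - 2x^3 - (3/4)x^2
D^1 f = -24x^5 + (35/3)x^4 - 6x^2 - (3/2)x
D^2 f = -120x^4 + (140/3)x^3 - 12x - 3/2
matching coefficients of g against c_0 f + c_1 Df + … from the top degree down determines the c_i
solution: c_0 = -4, c_1 = -1, c_2 = -3/2

p(D) = -4·I − D − (3/2)·D^2, i.e. c_0 = -4, c_1 = -1, c_2 = -3/2


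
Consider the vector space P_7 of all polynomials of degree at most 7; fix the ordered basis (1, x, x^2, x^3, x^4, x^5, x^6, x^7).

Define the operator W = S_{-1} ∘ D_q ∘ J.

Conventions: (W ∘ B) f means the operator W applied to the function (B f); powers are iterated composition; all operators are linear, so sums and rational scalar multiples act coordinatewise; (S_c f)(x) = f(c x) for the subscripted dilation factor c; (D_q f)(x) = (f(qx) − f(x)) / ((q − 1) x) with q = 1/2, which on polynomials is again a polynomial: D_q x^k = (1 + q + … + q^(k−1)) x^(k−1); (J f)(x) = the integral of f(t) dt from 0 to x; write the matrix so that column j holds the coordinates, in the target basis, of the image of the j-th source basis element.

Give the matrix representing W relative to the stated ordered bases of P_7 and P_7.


image of 1: 1
image of x: -(3/4)x
image of x^2: (7/12)x^2
image of x^3: -(15/32)x^3
image of x^4: (31/80)x^4
image of x^5: -(21/64)x^5
image of x^6: (127/448)x^6
image of x^7: -(255/1024)x^7
each image's coordinates form column j of the matrix

the matrix is [[1, 0, 0, 0, 0, 0, 0, 0]; [0, -3/4, 0, 0, 0, 0, 0, 0]; [0, 0, 7/12, 0, 0, 0, 0, 0]; [0, 0, 0, -15/32, 0, 0, 0, 0]; [0, 0, 0, 0, 31/80, 0, 0, 0]; [0, 0, 0, 0, 0, -21/64, 0, 0]; [0, 0, 0, 0, 0, 0, 127/448, 0]; [0, 0, 0, 0, 0, 0, 0, -255/1024]] (rows listed top to bottom)


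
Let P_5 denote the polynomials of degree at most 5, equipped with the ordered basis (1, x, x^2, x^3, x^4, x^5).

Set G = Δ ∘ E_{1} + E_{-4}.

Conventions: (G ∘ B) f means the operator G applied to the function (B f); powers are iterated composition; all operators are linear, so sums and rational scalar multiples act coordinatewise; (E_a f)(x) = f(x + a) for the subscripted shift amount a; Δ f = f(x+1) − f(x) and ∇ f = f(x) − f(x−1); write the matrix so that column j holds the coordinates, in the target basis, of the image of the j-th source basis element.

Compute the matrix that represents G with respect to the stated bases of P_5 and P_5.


image of 1: 1
image of x: x - 3
image of x^2: x^2 - 6x + 19
image of x^3: x^3 - 9x^2 + 57x - 57
image of x^4: x^4 - 12x^3 + 114x^2 - 228x + 271
image of x^5: x^5 - 15x^4 + 190x^3 - 570x^2 + 1355x - 993
each image's coordinates form column j of the matrix

the matrix is [[1, -3, 19, -57, 271, -993]; [0, 1, -6, 57, -228, 1355]; [0, 0, 1, -9, 114, -570]; [0, 0, 0, 1, -12, 190]; [0, 0, 0, 0, 1, -15]; [0, 0, 0, 0, 0, 1]] (rows listed top to bottom)


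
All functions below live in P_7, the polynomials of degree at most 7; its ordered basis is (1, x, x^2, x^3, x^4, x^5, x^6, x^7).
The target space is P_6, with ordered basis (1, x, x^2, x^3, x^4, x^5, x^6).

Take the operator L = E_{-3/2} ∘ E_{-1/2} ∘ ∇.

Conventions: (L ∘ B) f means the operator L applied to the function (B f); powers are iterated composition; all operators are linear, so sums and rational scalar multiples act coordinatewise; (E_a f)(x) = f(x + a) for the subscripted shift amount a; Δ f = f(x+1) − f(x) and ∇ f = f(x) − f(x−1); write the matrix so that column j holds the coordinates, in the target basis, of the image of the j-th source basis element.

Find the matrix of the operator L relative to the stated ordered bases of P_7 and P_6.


image of 1: 0
image of x: 1
image of x^2: 2x - 5
image of x^3: 3x^2 - 15x + 19
image of x^4: 4x^3 - 30x^2 + 76x - 65
image of x^5: 5x^4 - 50x^3 + 190x^2 - 325x + 211
image of x^6: 6x^5 - 75x^4 + 380x^3 - 975x^2 + 1266x - 665
image of x^7: 7x^6 - 105x^5 + 665x^4 - 2275x^3 + 4431x^2 - 4655x + 2059
each image's coordinates form column j of the matrix

the matrix is [[0, 1, -5, 19, -65, 211, -665, 2059]; [0, 0, 2, -15, 76, -325, 1266, -4655]; [0, 0, 0, 3, -30, 190, -975, 4431]; [0, 0, 0, 0, 4, -50, 380, -2275]; [0, 0, 0, 0, 0, 5, -75, 665]; [0, 0, 0, 0, 0, 0, 6, -105]; [0, 0, 0, 0, 0, 0, 0, 7]] (rows listed top to bottom)


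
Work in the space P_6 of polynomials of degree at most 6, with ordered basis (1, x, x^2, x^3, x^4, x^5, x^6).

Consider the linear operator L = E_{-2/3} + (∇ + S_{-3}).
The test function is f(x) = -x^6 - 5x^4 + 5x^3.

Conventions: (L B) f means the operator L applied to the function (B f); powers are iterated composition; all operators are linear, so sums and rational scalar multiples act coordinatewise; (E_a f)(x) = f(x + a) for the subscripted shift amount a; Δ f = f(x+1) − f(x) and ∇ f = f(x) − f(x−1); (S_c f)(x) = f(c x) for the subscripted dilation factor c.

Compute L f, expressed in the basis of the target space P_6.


the result is g(x) = -730x^6 - 2x^5 - (1205/3)x^4 - (4070/27)x^3 + (910/27)x^2 - (2237/81)x + 6155/729

E_{-2/3} f = -x^6 + 4x^5 - (35/3)x^4 + (655/27)x^3 - (710/27)x^2 + (1084/81)x - 1864/729
∇ f = -6x^5 + 15x^4 - 40x^3 + 60x^2 - 41x + 11
S_{-3} f = -729x^6 - 405x^4 - 135x^3
(∇ + S_{-3}) f = -729x^6 - 6x^5 - 390x^4 - 175x^3 + 60x^2 - 41x + 11
(E_{-2/3} + (∇ + S_{-3})) f = -730x^6 - 2x^5 - (1205/3)x^4 - (4070/27)x^3 + (910/27)x^2 - (2237/81)x + 6155/729


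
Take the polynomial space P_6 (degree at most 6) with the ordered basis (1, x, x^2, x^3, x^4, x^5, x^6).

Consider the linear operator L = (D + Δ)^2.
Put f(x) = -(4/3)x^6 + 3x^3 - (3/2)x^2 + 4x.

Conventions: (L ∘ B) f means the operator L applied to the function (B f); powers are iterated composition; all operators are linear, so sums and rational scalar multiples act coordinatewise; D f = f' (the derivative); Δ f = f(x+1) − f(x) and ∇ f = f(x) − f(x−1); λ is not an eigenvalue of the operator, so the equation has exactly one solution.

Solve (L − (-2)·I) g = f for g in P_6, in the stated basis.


the image equals g(x) = -(2/3)x^6 + 40x^4 + (163/2)x^3 - (3403/4)x^2 - 1856x + 7496/3

write g with unknown coordinates in the stated basis and equate coefficients in (L − (-2)·I) g = f
solving from the highest basis element down gives g = -(2/3)x^6 + 40x^4 + (163/2)x^3 - (3403/4)x^2 - 1856x + 7496/3
check: L g = -80x^4 - 160x^3 + 1700x^2 + 3716x - 14992/3
so L g − (-2)·g = -(4/3)x^6 + 3x^3 - (3/2)x^2 + 4x = f ✓


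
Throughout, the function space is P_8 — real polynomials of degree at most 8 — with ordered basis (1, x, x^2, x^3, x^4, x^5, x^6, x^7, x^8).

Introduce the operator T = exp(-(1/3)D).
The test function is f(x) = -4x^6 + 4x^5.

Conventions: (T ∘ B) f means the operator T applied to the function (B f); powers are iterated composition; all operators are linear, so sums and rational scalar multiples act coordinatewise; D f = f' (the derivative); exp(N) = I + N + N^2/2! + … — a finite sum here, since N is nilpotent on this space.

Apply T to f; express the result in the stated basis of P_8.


g(x) = -4x^6 + 12x^5 - (40/3)x^4 + (200/27)x^3 - (20/9)x^2 + (28/81)x - 16/729

order-1 term: 8x^5 - (20/3)x^4
order-2 term: -(20/3)x^4 + (40/9)x^3
order-3 term: (80/27)x^3 - (40/27)x^2
order-4 term: -(20/27)x^2 + (20/81)x
order-5 term: (8/81)x - 4/243
order-6 term: -4/729
the series for exp(-(1/3)D) f terminates at order 6
exp(-(1/3)D) f = -4x^6 + 12x^5 - (40/3)x^4 + (200/27)x^3 - (20/9)x^2 + (28/81)x - 16/729


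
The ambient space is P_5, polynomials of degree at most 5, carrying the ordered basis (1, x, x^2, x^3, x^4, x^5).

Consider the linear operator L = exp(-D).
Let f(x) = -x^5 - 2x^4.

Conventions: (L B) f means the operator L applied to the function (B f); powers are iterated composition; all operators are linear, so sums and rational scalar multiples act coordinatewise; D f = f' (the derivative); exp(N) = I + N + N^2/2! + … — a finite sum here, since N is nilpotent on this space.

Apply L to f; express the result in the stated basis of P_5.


the result is g(x) = -x^5 + 3x^4 - 2x^3 - 2x^2 + 3x - 1

order-1 term: 5x^4 + 8x^3
order-2 term: -10x^3 - 12x^2
order-3 term: 10x^2 + 8x
order-4 term: -5x - 2
order-5 term: 1
the series for exp(-D) f terminates at order 5
exp(-D) f = -x^5 + 3x^4 - 2x^3 - 2x^2 + 3x - 1


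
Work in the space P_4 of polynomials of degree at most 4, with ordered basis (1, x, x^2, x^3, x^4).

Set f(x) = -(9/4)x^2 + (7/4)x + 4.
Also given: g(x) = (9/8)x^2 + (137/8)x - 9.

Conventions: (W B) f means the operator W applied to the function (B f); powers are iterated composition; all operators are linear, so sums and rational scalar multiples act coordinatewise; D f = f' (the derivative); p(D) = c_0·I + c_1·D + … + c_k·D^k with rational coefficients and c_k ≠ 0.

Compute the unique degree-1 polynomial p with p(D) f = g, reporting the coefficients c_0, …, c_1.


c_0 = -1/2, c_1 = -4

D^0 f = -(9/4)x^2 + (7/4)x + 4
D^1 f = -(9/2)x + 7/4
matching coefficients of g against c_0 f + c_1 Df + … from the top degree down determines the c_i
solution: c_0 = -1/2, c_1 = -4


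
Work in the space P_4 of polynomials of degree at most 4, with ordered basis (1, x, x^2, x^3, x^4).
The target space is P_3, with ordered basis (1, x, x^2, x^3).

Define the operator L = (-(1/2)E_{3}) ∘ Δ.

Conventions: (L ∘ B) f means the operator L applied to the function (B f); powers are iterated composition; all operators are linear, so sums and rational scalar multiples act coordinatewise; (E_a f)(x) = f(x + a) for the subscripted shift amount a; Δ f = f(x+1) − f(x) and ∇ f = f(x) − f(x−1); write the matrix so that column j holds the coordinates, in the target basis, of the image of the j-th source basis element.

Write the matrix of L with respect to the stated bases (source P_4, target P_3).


image of 1: 0
image of x: -1/2
image of x^2: -x - 7/2
image of x^3: -(3/2)x^2 - (21/2)x - 37/2
image of x^4: -2x^3 - 21x^2 - 74x - 175/2
each image's coordinates form column j of the matrix

the matrix is [[0, -1/2, -7/2, -37/2, -175/2]; [0, 0, -1, -21/2, -74]; [0, 0, 0, -3/2, -21]; [0, 0, 0, 0, -2]] (rows listed top to bottom)


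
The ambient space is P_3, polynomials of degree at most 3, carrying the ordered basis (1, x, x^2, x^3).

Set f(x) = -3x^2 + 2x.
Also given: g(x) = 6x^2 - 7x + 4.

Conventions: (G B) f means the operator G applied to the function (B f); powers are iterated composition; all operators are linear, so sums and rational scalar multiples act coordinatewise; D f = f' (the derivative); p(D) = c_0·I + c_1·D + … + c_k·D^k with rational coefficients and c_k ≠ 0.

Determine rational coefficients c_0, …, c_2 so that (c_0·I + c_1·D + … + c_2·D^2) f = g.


D^0 f = -3x^2 + 2x
D^1 f = -6x + 2
D^2 f = -6
matching coefficients of g against c_0 f + c_1 Df + … from the top degree down determines the c_i
solution: c_0 = -2, c_1 = 1/2, c_2 = -1/2

c_0 = -2, c_1 = 1/2, c_2 = -1/2


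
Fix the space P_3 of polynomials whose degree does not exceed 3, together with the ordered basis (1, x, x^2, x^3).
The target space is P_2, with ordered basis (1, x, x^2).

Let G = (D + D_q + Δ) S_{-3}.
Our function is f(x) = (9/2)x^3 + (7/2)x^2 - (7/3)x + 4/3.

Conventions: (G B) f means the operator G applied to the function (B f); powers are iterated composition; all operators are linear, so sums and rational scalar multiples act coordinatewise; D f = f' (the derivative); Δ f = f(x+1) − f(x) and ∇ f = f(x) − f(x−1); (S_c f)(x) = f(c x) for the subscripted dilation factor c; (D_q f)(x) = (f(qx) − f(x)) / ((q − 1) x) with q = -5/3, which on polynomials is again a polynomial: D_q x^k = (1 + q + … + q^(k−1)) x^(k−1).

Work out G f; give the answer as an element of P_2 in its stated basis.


S_{-3} f = -(243/2)x^3 + (63/2)x^2 + 7x + 4/3
D S_{-3} f = -(729/2)x^2 + 63x + 7
D_q S_{-3} f = -(513/2)x^2 - 21x + 7
Δ S_{-3} f = -(729/2)x^2 - (603/2)x - 83
(D + D_q + Δ) S_{-3} f = -(1971/2)x^2 - (519/2)x - 69

the image equals g(x) = -(1971/2)x^2 - (519/2)x - 69


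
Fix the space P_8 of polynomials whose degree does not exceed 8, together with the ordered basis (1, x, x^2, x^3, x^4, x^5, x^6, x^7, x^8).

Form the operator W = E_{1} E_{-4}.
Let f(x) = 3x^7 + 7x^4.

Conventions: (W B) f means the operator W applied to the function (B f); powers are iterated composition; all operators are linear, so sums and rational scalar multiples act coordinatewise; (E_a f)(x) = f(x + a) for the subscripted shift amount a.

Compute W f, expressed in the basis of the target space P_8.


E_{-4} f = 3x^7 - 84x^6 + 1008x^5 - 6713x^4 + 26768x^3 - 63840x^2 + 84224x - 47360
E_{1} E_{-4} f = 3x^7 - 63x^6 + 567x^5 - 2828x^4 + 8421x^3 - 14931x^2 + 14553x - 5994

the result is g(x) = 3x^7 - 63x^6 + 567x^5 - 2828x^4 + 8421x^3 - 14931x^2 + 14553x - 5994


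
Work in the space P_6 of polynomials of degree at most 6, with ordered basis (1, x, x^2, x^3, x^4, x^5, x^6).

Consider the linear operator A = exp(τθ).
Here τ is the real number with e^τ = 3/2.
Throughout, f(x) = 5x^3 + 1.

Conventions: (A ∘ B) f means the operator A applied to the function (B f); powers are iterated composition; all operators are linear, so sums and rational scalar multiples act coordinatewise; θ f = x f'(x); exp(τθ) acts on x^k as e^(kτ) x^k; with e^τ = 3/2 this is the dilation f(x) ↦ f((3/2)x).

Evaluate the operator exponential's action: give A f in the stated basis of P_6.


exp(τθ) x^k = e^(kτ) x^k; with e^τ = 3/2 this sends x^k to (3/2)^k x^k
x^3 ↦ 27/8 x^3
applying this coordinatewise to f: exp(τθ) f = (135/8)x^3 + 1

the result is g(x) = (135/8)x^3 + 1


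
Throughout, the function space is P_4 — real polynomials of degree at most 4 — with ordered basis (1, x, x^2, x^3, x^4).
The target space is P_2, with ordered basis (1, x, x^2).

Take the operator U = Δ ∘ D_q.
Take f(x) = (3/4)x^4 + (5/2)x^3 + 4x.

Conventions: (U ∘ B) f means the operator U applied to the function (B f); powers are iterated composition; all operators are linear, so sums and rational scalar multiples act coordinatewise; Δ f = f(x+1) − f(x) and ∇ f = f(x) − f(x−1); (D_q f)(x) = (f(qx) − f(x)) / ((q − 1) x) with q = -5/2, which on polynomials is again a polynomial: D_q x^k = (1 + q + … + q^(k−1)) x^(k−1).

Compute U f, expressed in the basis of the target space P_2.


the result is g(x) = -(783/32)x^2 - (23/32)x + 119/32

D_q f = -(261/32)x^3 + (95/8)x^2 + 4
Δ D_q f = -(783/32)x^2 - (23/32)x + 119/32


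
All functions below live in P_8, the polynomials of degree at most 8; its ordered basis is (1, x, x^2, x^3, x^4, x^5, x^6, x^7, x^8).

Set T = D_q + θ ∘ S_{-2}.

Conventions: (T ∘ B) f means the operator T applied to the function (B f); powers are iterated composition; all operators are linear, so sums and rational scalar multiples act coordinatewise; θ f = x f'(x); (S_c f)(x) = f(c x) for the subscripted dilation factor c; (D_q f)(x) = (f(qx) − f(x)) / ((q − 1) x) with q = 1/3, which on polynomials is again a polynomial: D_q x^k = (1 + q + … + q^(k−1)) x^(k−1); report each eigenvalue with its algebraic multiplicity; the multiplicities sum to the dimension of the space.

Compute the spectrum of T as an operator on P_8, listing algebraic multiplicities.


λ = -896 (multiplicity 1), λ = -160 (multiplicity 1), λ = -24 (multiplicity 1), λ = -2 (multiplicity 1), λ = 0 (multiplicity 1), λ = 8 (multiplicity 1), λ = 64 (multiplicity 1), λ = 384 (multiplicity 1), λ = 2048 (multiplicity 1)

image of 1: 0
image of x: -2x + 1
image of x^2: 8x^2 + (4/3)x
image of x^3: -24x^3 + (13/9)x^2
image of x^4: 64x^4 + (40/27)x^3
image of x^5: -160x^5 + (121/81)x^4
image of x^6: 384x^6 + (364/243)x^5
image of x^7: -896x^7 + (1093/729)x^6
image of x^8: 2048x^8 + (3280/2187)x^7
the matrix is upper triangular; its diagonal is (0, -2, 8, -24, 64, -160, 384, -896, 2048)
for a triangular matrix the eigenvalues are the diagonal entries, with algebraic multiplicity their repetition count


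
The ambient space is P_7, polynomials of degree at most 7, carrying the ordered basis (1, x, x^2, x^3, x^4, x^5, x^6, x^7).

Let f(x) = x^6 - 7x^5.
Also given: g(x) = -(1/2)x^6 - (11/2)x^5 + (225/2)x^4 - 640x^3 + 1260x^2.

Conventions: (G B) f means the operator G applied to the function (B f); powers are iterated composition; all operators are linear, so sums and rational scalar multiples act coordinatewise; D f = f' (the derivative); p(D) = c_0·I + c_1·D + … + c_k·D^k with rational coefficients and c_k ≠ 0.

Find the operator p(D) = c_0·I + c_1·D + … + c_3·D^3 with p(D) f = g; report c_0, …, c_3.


c_0 = -1/2, c_1 = -3/2, c_2 = 2, c_3 = -3

D^0 f = x^6 - 7x^5
D^1 f = 6x^5 - 35x^4
D^2 f = 30x^4 - 140x^3
D^3 f = 120x^3 - 420x^2
matching coefficients of g against c_0 f + c_1 Df + … from the top degree down determines the c_i
solution: c_0 = -1/2, c_1 = -3/2, c_2 = 2, c_3 = -3


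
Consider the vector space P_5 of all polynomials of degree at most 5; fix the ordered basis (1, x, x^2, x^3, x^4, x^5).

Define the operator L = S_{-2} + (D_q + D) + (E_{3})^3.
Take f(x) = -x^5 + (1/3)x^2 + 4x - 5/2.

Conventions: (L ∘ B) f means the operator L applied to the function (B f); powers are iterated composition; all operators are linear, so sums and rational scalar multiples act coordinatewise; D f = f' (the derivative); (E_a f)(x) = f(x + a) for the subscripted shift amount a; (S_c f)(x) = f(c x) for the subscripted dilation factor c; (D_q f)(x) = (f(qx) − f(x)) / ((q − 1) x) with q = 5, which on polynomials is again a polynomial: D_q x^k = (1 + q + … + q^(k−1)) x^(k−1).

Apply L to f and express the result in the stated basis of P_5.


S_{-2} f = 32x^5 + (4/3)x^2 - 8x - 5/2
D_q f = -781x^4 + 2x + 4
D f = -5x^4 + (2/3)x + 4
(D_q + D) f = -786x^4 + (8/3)x + 8
E_{3} f = -x^5 - 15x^4 - 90x^3 - (809/3)x^2 - 399x - 461/2
E_{3} E_{3} f = -x^5 - 30x^4 - 360x^3 - (6479/3)x^2 - 6472x - 15485/2
E_{3} E_{3} E_{3} f = -x^5 - 45x^4 - 810x^3 - (21869/3)x^2 - 32795x - 117977/2
(S_{-2} + (D_q + D) + (E_{3})^3) f = 31x^5 - 831x^4 - 810x^3 - (21865/3)x^2 - (98401/3)x - 58983

the result is g(x) = 31x^5 - 831x^4 - 810x^3 - (21865/3)x^2 - (98401/3)x - 58983


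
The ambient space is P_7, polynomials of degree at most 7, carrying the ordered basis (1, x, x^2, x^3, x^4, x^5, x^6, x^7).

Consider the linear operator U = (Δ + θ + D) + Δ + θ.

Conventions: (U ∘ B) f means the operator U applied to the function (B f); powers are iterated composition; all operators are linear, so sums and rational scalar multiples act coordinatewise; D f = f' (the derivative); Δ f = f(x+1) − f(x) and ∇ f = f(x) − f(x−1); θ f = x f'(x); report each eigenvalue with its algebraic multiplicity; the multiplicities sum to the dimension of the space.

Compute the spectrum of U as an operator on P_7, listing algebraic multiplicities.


λ = 0 (multiplicity 1), λ = 2 (multiplicity 1), λ = 4 (multiplicity 1), λ = 6 (multiplicity 1), λ = 8 (multiplicity 1), λ = 10 (multiplicity 1), λ = 12 (multiplicity 1), λ = 14 (multiplicity 1)

image of 1: 0
image of x: 2x + 3
image of x^2: 4x^2 + 6x + 2
image of x^3: 6x^3 + 9x^2 + 6x + 2
image of x^4: 8x^4 + 12x^3 + 12x^2 + 8x + 2
image of x^5: 10x^5 + 15x^4 + 20x^3 + 20x^2 + 10x + 2
image of x^6: 12x^6 + 18x^5 + 30x^4 + 40x^3 + 30x^2 + 12x + 2
image of x^7: 14x^7 + 21x^6 + 42x^5 + 70x^4 + 70x^3 + 42x^2 + 14x + 2
the matrix is upper triangular; its diagonal is (0, 2, 4, 6, 8, 10, 12, 14)
for a triangular matrix the eigenvalues are the diagonal entries, with algebraic multiplicity their repetition count


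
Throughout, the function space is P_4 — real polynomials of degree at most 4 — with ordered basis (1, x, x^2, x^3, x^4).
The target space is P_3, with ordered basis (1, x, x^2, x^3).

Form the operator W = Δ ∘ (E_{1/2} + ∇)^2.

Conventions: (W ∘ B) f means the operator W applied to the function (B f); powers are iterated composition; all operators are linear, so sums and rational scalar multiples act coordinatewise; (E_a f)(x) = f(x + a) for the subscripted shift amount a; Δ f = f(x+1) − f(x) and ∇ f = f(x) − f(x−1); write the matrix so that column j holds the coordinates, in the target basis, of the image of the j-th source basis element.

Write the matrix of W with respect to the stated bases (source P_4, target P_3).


the matrix is [[0, 1, 7, 19, 13]; [0, 0, 2, 21, 76]; [0, 0, 0, 3, 42]; [0, 0, 0, 0, 4]] (rows listed top to bottom)

image of 1: 0
image of x: 1
image of x^2: 2x + 7
image of x^3: 3x^2 + 21x + 19
image of x^4: 4x^3 + 42x^2 + 76x + 13
each image's coordinates form column j of the matrix


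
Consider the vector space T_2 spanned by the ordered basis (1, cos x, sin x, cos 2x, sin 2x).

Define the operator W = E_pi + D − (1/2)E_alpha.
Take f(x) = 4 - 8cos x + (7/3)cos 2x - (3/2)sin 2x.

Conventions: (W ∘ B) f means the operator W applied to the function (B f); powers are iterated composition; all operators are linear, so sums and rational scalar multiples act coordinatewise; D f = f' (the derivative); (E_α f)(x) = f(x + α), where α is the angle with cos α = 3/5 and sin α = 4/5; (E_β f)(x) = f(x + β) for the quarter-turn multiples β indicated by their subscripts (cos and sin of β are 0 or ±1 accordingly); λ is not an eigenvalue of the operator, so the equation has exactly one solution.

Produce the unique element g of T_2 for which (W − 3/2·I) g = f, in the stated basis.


write g with unknown coordinates in the stated basis and equate coefficients in (W − 3/2·I) g = f
solving from the highest basis element down gives g = -4 + (112/41)cos x - (24/41)sin x + (36/61)cos 2x + (613/366)sin 2x
check: W g = -2 - (160/41)cos x - (36/41)sin x + (589/183)cos 2x + (247/244)sin 2x
so W g − 3/2·g = 4 - 8cos x + (7/3)cos 2x - (3/2)sin 2x = f ✓

the result is g(x) = -4 + (112/41)cos x - (24/41)sin x + (36/61)cos 2x + (613/366)sin 2x


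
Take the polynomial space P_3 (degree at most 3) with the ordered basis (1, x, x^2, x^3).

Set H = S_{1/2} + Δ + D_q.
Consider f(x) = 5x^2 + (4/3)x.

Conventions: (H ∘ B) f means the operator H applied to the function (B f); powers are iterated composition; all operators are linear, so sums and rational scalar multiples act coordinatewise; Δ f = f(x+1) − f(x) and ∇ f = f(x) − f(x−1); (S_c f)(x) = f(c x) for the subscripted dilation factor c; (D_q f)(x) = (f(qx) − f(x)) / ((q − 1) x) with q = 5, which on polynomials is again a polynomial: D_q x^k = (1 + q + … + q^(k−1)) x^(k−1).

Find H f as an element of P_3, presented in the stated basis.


S_{1/2} f = (5/4)x^2 + (2/3)x
Δ f = 10x + 19/3
D_q f = 30x + 4/3
(S_{1/2} + Δ + D_q) f = (5/4)x^2 + (122/3)x + 23/3

g(x) = (5/4)x^2 + (122/3)x + 23/3


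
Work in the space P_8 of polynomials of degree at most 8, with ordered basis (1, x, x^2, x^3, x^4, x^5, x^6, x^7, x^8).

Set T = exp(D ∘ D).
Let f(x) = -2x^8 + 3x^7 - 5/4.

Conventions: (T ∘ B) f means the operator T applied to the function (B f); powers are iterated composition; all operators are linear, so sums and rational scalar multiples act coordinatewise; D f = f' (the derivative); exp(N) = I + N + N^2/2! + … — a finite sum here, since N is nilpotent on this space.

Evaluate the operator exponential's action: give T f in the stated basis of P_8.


g(x) = -2x^8 + 3x^7 - 112x^6 + 126x^5 - 1680x^4 + 1260x^3 - 6720x^2 + 2520x - 13445/4

order-1 term: -112x^6 + 126x^5
order-2 term: -1680x^4 + 1260x^3
order-3 term: -6720x^2 + 2520x
order-4 term: -3360
the series for exp(D ∘ D) f terminates at order 4
exp(D ∘ D) f = -2x^8 + 3x^7 - 112x^6 + 126x^5 - 1680x^4 + 1260x^3 - 6720x^2 + 2520x - 13445/4


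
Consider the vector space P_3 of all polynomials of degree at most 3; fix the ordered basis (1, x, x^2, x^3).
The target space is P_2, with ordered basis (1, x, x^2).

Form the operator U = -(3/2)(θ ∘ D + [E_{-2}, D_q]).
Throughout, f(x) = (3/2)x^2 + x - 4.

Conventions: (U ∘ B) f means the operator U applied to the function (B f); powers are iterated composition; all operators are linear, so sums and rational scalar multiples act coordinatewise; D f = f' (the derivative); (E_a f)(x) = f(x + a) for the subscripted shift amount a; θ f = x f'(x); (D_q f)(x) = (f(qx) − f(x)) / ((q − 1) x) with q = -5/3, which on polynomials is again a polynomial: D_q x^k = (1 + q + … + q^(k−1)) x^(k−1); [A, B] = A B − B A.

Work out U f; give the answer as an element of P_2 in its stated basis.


D f = 3x + 1
θ D f = 3x
D_q f = -x + 1
E_{-2} D_q f = -x + 3
E_{-2} f = (3/2)x^2 - 5x
D_q E_{-2} f = -x - 5
[E_{-2}, D_q] f = 8
(θ ∘ D + [E_{-2}, D_q]) f = 3x + 8
(-(3/2)(θ ∘ D + [E_{-2}, D_q])) f = -(9/2)x - 12

the result is g(x) = -(9/2)x - 12


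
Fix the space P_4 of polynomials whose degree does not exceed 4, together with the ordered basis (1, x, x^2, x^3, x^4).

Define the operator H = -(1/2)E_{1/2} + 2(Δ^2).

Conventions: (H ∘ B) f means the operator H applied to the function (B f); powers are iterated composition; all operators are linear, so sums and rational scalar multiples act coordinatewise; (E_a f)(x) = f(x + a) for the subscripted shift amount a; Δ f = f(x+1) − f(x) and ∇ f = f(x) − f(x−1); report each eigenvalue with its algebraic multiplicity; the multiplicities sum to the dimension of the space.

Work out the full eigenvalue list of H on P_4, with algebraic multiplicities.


image of 1: -1/2
image of x: -(1/2)x - 1/4
image of x^2: -(1/2)x^2 - (1/2)x + 31/8
image of x^3: -(1/2)x^3 - (3/4)x^2 + (93/8)x + 191/16
image of x^4: -(1/2)x^4 - x^3 + (93/4)x^2 + (191/4)x + 895/32
the matrix is upper triangular; its diagonal is (-1/2, -1/2, -1/2, -1/2, -1/2)
for a triangular matrix the eigenvalues are the diagonal entries, with algebraic multiplicity their repetition count

λ = -1/2 (multiplicity 5)


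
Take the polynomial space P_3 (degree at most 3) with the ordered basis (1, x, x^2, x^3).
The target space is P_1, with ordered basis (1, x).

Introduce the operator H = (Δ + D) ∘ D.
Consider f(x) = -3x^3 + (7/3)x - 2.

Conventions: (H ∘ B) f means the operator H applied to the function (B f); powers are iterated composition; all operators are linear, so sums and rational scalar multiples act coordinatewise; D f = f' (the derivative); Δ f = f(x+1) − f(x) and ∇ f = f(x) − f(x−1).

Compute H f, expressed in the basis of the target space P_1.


the result is g(x) = -36x - 9

D f = -9x^2 + 7/3
Δ D f = -18x - 9
D D f = -18x
(Δ + D) D f = -36x - 9


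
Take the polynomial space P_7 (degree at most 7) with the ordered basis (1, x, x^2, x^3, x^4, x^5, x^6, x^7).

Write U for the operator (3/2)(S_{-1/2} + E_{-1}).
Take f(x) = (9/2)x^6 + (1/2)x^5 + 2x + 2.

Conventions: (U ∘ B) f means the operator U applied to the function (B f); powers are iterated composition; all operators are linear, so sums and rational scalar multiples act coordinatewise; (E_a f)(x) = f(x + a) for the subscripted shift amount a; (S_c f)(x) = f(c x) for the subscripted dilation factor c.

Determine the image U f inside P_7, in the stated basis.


S_{-1/2} f = (9/128)x^6 - (1/64)x^5 - x + 2
E_{-1} f = (9/2)x^6 - (53/2)x^5 + 65x^4 - 85x^3 + (125/2)x^2 - (45/2)x + 4
(S_{-1/2} + E_{-1}) f = (585/128)x^6 - (1697/64)x^5 + 65x^4 - 85x^3 + (125/2)x^2 - (47/2)x + 6
((3/2)(S_{-1/2} + E_{-1})) f = (1755/256)x^6 - (5091/128)x^5 + (195/2)x^4 - (255/2)x^3 + (375/4)x^2 - (141/4)x + 9

the image equals g(x) = (1755/256)x^6 - (5091/128)x^5 + (195/2)x^4 - (255/2)x^3 + (375/4)x^2 - (141/4)x + 9


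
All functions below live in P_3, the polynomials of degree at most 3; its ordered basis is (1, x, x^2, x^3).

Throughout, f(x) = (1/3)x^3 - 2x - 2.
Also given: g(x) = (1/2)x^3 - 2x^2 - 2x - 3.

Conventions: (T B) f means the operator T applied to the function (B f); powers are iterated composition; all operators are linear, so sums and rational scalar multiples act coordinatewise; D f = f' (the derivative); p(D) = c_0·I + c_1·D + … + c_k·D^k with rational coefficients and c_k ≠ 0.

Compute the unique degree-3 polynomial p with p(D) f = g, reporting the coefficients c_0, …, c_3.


p(D) = (3/2)·I − 2·D + (1/2)·D^2 − 2·D^3, i.e. c_0 = 3/2, c_1 = -2, c_2 = 1/2, c_3 = -2

D^0 f = (1/3)x^3 - 2x - 2
D^1 f = x^2 - 2
D^2 f = 2x
D^3 f = 2
matching coefficients of g against c_0 f + c_1 Df + … from the top degree down determines the c_i
solution: c_0 = 3/2, c_1 = -2, c_2 = 1/2, c_3 = -2


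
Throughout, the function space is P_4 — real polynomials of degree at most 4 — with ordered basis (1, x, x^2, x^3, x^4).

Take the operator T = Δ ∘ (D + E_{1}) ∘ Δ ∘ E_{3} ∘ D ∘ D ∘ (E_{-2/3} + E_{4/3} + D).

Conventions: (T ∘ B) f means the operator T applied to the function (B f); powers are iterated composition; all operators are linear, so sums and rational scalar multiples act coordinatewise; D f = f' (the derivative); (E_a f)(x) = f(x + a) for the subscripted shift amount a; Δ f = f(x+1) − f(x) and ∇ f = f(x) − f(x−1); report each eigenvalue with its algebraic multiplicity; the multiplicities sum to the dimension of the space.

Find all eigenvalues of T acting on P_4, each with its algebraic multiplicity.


λ = 0 (multiplicity 5)

image of 1: 0
image of x: 0
image of x^2: 0
image of x^3: 0
image of x^4: 48
the matrix is upper triangular; its diagonal is (0, 0, 0, 0, 0)
for a triangular matrix the eigenvalues are the diagonal entries, with algebraic multiplicity their repetition count


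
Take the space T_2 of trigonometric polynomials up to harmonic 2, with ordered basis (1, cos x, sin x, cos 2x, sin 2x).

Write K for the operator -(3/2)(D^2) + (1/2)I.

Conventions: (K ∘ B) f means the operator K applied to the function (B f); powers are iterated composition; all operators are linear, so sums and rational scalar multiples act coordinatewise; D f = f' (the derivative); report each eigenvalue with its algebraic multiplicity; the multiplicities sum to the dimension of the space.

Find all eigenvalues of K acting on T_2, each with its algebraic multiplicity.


λ = 1/2 (multiplicity 1), λ = 2 (multiplicity 2), λ = 13/2 (multiplicity 2)

image of 1: 1/2
image of cos x: 2cos x
image of sin x: 2sin x
image of cos 2x: (13/2)cos 2x
image of sin 2x: (13/2)sin 2x
the matrix is diagonal; its diagonal is (1/2, 2, 2, 13/2, 13/2)
for a triangular matrix the eigenvalues are the diagonal entries, with algebraic multiplicity their repetition count


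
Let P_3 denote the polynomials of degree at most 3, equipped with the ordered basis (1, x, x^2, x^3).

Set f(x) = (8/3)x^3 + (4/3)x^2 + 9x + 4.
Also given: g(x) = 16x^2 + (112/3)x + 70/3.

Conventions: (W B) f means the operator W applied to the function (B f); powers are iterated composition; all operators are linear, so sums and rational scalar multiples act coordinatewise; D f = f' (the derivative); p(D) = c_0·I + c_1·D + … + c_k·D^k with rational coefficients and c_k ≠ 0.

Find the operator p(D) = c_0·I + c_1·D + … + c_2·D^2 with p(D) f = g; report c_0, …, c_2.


D^0 f = (8/3)x^3 + (4/3)x^2 + 9x + 4
D^1 f = 8x^2 + (8/3)x + 9
D^2 f = 16x + 8/3
matching coefficients of g against c_0 f + c_1 Df + … from the top degree down determines the c_i
solution: c_0 = 0, c_1 = 2, c_2 = 2

c_0 = 0, c_1 = 2, c_2 = 2


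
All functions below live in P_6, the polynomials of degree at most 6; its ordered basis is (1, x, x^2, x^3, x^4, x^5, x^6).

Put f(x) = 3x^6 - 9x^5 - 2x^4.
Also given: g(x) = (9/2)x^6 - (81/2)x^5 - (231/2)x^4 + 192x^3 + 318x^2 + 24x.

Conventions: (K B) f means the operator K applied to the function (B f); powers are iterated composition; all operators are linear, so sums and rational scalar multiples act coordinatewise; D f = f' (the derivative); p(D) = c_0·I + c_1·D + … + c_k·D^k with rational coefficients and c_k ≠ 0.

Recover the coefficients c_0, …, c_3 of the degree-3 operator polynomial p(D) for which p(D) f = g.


p(D) = (3/2)·I − (3/2)·D − 2·D^2 − (1/2)·D^3, i.e. c_0 = 3/2, c_1 = -3/2, c_2 = -2, c_3 = -1/2

D^0 f = 3x^6 - 9x^5 - 2x^4
D^1 f = 18x^5 - 45x^4 - 8x^3
D^2 f = 90x^4 - 180x^3 - 24x^2
D^3 f = 360x^3 - 540x^2 - 48x
matching coefficients of g against c_0 f + c_1 Df + … from the top degree down determines the c_i
solution: c_0 = 3/2, c_1 = -3/2, c_2 = -2, c_3 = -1/2


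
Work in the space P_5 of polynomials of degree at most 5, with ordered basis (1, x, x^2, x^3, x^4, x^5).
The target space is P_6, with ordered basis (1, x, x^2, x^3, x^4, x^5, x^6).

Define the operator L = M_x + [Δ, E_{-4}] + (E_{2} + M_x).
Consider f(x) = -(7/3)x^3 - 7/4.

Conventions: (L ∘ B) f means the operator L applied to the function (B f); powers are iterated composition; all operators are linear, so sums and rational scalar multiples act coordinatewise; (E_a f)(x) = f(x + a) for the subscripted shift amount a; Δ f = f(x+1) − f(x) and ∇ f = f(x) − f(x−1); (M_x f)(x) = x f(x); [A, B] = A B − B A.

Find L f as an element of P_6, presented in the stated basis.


M_x f = -(7/3)x^4 - (7/4)x
E_{-4} f = -(7/3)x^3 + 28x^2 - 112x + 1771/12
Δ E_{-4} f = -7x^2 + 49x - 259/3
Δ f = -7x^2 - 7x - 7/3
E_{-4} Δ f = -7x^2 + 49x - 259/3
[Δ, E_{-4}] f = 0
E_{2} f = -(7/3)x^3 - 14x^2 - 28x - 245/12
M_x f = -(7/3)x^4 - (7/4)x
(E_{2} + M_x) f = -(7/3)x^4 - (7/3)x^3 - 14x^2 - (119/4)x - 245/12
(M_x + [Δ, E_{-4}] + (E_{2} + M_x)) f = -(14/3)x^4 - (7/3)x^3 - 14x^2 - (63/2)x - 245/12

the result is g(x) = -(14/3)x^4 - (7/3)x^3 - 14x^2 - (63/2)x - 245/12


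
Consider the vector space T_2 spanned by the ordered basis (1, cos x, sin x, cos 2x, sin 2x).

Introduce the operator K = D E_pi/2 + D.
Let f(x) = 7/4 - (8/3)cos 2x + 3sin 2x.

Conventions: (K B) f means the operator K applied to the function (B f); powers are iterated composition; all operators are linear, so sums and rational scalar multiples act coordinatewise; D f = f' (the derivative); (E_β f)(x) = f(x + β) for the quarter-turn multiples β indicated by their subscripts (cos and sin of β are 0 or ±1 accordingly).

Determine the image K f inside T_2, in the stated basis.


the result is g(x) = 0

E_pi/2 f = 7/4 + (8/3)cos 2x - 3sin 2x
D E_pi/2 f = -6cos 2x - (16/3)sin 2x
D f = 6cos 2x + (16/3)sin 2x
(D E_pi/2 + D) f = 0


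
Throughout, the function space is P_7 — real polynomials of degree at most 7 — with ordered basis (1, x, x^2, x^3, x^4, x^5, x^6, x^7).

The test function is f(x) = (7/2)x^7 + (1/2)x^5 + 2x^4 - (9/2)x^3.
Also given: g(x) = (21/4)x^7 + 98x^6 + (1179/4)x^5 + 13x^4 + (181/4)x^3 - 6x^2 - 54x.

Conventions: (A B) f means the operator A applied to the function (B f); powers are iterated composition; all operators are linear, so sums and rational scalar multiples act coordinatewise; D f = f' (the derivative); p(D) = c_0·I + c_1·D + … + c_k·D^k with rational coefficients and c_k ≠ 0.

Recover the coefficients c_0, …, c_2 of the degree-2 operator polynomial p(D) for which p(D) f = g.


D^0 f = (7/2)x^7 + (1/2)x^5 + 2x^4 - (9/2)x^3
D^1 f = (49/2)x^6 + (5/2)x^4 + 8x^3 - (27/2)x^2
D^2 f = 147x^5 + 10x^3 + 24x^2 - 27x
matching coefficients of g against c_0 f + c_1 Df + … from the top degree down determines the c_i
solution: c_0 = 3/2, c_1 = 4, c_2 = 2

c_0 = 3/2, c_1 = 4, c_2 = 2


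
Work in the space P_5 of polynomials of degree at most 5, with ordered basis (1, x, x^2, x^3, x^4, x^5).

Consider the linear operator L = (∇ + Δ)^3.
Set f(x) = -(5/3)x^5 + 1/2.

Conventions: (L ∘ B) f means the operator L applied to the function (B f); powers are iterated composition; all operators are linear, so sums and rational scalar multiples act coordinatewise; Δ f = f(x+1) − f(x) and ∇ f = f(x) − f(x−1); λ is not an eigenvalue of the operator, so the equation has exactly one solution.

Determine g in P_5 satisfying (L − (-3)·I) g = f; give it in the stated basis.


g(x) = -(5/9)x^5 + (800/9)x^2 + 1603/18

write g with unknown coordinates in the stated basis and equate coefficients in (L − (-3)·I) g = f
solving from the highest basis element down gives g = -(5/9)x^5 + (800/9)x^2 + 1603/18
check: L g = -(800/3)x^2 - 800/3
so L g − (-3)·g = -(5/3)x^5 + 1/2 = f ✓


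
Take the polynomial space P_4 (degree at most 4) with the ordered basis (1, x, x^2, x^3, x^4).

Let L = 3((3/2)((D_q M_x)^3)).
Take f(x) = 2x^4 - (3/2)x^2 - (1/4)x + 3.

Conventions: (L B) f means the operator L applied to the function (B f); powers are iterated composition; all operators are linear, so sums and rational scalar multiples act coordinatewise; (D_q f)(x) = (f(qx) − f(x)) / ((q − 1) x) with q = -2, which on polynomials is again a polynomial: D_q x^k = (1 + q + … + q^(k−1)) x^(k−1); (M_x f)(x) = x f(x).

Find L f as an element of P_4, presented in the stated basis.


M_x f = 2x^5 - (3/2)x^3 - (1/4)x^2 + 3x
D_q M_x f = 22x^4 - (9/2)x^2 + (1/4)x + 3
M_x (D_q M_x) f = 22x^5 - (9/2)x^3 + (1/4)x^2 + 3x
D_q M_x (D_q M_x) f = 242x^4 - (27/2)x^2 - (1/4)x + 3
M_x (D_q M_x) (D_q M_x) f = 242x^5 - (27/2)x^3 - (1/4)x^2 + 3x
D_q M_x (D_q M_x) (D_q M_x) f = 2662x^4 - (81/2)x^2 + (1/4)x + 3
((3/2)((D_q M_x)^3)) f = 3993x^4 - (243/4)x^2 + (3/8)x + 9/2
(3((3/2)((D_q M_x)^3))) f = 11979x^4 - (729/4)x^2 + (9/8)x + 27/2

g(x) = 11979x^4 - (729/4)x^2 + (9/8)x + 27/2
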